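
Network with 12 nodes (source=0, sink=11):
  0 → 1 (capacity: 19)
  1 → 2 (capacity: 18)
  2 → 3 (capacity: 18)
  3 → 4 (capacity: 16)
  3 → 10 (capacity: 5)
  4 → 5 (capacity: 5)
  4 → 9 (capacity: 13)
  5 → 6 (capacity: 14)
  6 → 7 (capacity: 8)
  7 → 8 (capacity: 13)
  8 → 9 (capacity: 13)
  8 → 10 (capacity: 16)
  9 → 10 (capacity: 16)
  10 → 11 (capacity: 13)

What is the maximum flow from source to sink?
Maximum flow = 13

Max flow: 13

Flow assignment:
  0 → 1: 13/19
  1 → 2: 13/18
  2 → 3: 13/18
  3 → 4: 13/16
  4 → 9: 13/13
  9 → 10: 13/16
  10 → 11: 13/13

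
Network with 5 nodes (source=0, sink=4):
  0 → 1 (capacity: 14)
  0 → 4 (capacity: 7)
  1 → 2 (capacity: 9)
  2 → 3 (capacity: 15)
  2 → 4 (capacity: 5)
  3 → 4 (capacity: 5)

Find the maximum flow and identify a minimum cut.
Max flow = 16, Min cut edges: (0,4), (1,2)

Maximum flow: 16
Minimum cut: (0,4), (1,2)
Partition: S = [0, 1], T = [2, 3, 4]

Max-flow min-cut theorem verified: both equal 16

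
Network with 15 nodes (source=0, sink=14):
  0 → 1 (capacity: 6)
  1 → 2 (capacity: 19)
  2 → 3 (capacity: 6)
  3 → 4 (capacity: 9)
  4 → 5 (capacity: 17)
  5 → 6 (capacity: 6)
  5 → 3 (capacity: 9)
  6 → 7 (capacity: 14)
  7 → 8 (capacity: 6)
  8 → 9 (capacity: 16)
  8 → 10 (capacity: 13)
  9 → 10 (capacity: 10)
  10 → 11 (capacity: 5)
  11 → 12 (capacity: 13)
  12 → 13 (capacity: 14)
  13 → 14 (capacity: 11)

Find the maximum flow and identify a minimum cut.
Max flow = 5, Min cut edges: (10,11)

Maximum flow: 5
Minimum cut: (10,11)
Partition: S = [0, 1, 2, 3, 4, 5, 6, 7, 8, 9, 10], T = [11, 12, 13, 14]

Max-flow min-cut theorem verified: both equal 5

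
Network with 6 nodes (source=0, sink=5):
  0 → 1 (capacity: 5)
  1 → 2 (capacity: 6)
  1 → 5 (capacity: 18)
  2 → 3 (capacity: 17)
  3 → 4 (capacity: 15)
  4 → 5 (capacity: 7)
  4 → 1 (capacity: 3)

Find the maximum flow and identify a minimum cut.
Max flow = 5, Min cut edges: (0,1)

Maximum flow: 5
Minimum cut: (0,1)
Partition: S = [0], T = [1, 2, 3, 4, 5]

Max-flow min-cut theorem verified: both equal 5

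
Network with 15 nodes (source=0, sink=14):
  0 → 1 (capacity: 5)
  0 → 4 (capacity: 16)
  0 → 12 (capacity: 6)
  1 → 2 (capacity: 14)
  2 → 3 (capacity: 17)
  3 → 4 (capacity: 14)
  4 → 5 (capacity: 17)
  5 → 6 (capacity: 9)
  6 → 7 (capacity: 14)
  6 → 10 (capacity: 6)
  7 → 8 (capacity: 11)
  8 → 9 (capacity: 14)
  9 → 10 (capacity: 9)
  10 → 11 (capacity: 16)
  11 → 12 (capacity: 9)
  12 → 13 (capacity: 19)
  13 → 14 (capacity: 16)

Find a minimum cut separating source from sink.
Min cut value = 15, edges: (0,12), (11,12)

Min cut value: 15
Partition: S = [0, 1, 2, 3, 4, 5, 6, 7, 8, 9, 10, 11], T = [12, 13, 14]
Cut edges: (0,12), (11,12)

By max-flow min-cut theorem, max flow = min cut = 15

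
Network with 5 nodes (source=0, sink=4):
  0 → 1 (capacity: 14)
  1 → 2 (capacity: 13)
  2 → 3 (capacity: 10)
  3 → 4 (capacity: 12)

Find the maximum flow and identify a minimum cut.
Max flow = 10, Min cut edges: (2,3)

Maximum flow: 10
Minimum cut: (2,3)
Partition: S = [0, 1, 2], T = [3, 4]

Max-flow min-cut theorem verified: both equal 10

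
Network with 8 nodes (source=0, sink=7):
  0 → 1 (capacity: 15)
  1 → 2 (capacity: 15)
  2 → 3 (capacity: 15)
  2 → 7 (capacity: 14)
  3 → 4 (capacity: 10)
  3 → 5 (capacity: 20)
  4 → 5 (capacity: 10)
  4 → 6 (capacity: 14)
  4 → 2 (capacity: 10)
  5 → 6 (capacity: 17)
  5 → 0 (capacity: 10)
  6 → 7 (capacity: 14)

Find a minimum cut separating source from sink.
Min cut value = 15, edges: (1,2)

Min cut value: 15
Partition: S = [0, 1], T = [2, 3, 4, 5, 6, 7]
Cut edges: (1,2)

By max-flow min-cut theorem, max flow = min cut = 15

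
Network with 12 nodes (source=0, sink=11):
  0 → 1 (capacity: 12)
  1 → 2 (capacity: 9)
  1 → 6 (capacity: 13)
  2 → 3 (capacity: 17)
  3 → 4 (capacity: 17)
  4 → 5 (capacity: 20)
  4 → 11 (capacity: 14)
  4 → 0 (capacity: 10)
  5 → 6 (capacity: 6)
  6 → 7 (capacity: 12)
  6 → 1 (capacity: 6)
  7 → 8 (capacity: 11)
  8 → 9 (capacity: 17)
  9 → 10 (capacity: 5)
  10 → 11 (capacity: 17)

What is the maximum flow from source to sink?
Maximum flow = 12

Max flow: 12

Flow assignment:
  0 → 1: 12/12
  1 → 2: 9/9
  1 → 6: 3/13
  2 → 3: 9/17
  3 → 4: 9/17
  4 → 11: 9/14
  6 → 7: 3/12
  7 → 8: 3/11
  8 → 9: 3/17
  9 → 10: 3/5
  10 → 11: 3/17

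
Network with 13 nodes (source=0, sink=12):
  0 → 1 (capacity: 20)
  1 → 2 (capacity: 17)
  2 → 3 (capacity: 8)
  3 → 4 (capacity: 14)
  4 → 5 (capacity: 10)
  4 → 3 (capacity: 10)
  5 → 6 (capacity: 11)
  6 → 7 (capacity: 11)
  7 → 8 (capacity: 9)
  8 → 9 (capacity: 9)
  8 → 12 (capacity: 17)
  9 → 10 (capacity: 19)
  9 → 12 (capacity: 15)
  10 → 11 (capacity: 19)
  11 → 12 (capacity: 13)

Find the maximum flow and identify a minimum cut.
Max flow = 8, Min cut edges: (2,3)

Maximum flow: 8
Minimum cut: (2,3)
Partition: S = [0, 1, 2], T = [3, 4, 5, 6, 7, 8, 9, 10, 11, 12]

Max-flow min-cut theorem verified: both equal 8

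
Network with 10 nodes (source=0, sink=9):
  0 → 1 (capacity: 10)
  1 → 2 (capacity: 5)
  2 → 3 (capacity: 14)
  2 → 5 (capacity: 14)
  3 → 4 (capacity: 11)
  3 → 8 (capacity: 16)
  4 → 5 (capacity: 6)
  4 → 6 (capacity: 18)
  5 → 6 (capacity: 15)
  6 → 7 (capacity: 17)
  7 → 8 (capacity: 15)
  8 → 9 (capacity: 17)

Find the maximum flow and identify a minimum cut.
Max flow = 5, Min cut edges: (1,2)

Maximum flow: 5
Minimum cut: (1,2)
Partition: S = [0, 1], T = [2, 3, 4, 5, 6, 7, 8, 9]

Max-flow min-cut theorem verified: both equal 5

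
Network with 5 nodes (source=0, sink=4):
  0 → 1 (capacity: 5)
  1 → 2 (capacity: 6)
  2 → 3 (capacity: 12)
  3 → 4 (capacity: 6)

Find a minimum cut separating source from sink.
Min cut value = 5, edges: (0,1)

Min cut value: 5
Partition: S = [0], T = [1, 2, 3, 4]
Cut edges: (0,1)

By max-flow min-cut theorem, max flow = min cut = 5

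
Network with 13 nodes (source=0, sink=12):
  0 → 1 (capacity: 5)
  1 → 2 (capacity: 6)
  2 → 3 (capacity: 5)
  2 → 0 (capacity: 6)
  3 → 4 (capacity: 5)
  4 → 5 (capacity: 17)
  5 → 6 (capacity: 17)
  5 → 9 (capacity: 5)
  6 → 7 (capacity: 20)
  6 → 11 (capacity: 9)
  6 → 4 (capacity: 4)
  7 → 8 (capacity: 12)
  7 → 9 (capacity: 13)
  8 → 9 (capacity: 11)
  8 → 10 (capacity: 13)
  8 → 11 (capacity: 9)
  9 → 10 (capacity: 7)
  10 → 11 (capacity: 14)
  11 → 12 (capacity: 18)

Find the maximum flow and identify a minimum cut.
Max flow = 5, Min cut edges: (3,4)

Maximum flow: 5
Minimum cut: (3,4)
Partition: S = [0, 1, 2, 3], T = [4, 5, 6, 7, 8, 9, 10, 11, 12]

Max-flow min-cut theorem verified: both equal 5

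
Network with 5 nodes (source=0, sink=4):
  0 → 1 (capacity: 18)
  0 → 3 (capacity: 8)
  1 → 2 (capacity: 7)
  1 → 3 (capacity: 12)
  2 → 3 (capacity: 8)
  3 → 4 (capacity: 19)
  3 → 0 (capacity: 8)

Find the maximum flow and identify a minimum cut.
Max flow = 19, Min cut edges: (3,4)

Maximum flow: 19
Minimum cut: (3,4)
Partition: S = [0, 1, 2, 3], T = [4]

Max-flow min-cut theorem verified: both equal 19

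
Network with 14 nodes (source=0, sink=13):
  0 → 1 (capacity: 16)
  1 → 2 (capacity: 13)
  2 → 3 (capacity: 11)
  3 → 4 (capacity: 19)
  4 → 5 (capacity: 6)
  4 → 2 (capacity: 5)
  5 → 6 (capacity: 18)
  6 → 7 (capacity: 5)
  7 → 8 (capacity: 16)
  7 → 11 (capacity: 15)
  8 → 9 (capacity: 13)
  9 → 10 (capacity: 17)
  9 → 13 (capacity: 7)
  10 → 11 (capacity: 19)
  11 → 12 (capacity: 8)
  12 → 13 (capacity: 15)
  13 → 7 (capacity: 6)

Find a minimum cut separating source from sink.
Min cut value = 5, edges: (6,7)

Min cut value: 5
Partition: S = [0, 1, 2, 3, 4, 5, 6], T = [7, 8, 9, 10, 11, 12, 13]
Cut edges: (6,7)

By max-flow min-cut theorem, max flow = min cut = 5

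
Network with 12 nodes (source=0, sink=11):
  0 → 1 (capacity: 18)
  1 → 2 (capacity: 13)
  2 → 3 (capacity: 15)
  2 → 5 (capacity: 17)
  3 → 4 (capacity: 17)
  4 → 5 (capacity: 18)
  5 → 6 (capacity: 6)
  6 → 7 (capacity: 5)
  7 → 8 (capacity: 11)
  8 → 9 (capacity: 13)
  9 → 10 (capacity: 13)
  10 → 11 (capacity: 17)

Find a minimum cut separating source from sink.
Min cut value = 5, edges: (6,7)

Min cut value: 5
Partition: S = [0, 1, 2, 3, 4, 5, 6], T = [7, 8, 9, 10, 11]
Cut edges: (6,7)

By max-flow min-cut theorem, max flow = min cut = 5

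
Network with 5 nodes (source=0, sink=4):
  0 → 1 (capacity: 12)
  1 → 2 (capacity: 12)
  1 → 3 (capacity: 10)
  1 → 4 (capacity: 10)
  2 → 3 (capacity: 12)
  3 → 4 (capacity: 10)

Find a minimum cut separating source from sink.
Min cut value = 12, edges: (0,1)

Min cut value: 12
Partition: S = [0], T = [1, 2, 3, 4]
Cut edges: (0,1)

By max-flow min-cut theorem, max flow = min cut = 12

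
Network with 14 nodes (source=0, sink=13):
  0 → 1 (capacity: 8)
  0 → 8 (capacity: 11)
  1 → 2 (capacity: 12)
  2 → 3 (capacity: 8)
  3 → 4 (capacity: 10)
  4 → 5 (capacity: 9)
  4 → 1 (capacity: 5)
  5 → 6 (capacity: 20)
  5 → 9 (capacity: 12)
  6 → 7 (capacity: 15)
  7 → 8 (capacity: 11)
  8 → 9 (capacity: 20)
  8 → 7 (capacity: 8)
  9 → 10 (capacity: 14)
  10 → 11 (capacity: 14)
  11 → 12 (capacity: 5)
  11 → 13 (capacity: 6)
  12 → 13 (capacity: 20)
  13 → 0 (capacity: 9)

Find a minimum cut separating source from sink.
Min cut value = 11, edges: (11,12), (11,13)

Min cut value: 11
Partition: S = [0, 1, 2, 3, 4, 5, 6, 7, 8, 9, 10, 11], T = [12, 13]
Cut edges: (11,12), (11,13)

By max-flow min-cut theorem, max flow = min cut = 11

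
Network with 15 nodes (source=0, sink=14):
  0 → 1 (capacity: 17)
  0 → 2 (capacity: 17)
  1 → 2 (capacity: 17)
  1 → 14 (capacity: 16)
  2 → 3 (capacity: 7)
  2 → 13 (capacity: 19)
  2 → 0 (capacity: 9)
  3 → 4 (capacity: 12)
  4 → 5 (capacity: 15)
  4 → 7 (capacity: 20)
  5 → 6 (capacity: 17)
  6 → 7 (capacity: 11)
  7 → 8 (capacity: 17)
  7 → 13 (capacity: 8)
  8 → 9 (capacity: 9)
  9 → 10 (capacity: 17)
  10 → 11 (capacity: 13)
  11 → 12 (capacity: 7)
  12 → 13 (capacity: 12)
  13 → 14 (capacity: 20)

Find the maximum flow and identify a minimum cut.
Max flow = 34, Min cut edges: (0,1), (0,2)

Maximum flow: 34
Minimum cut: (0,1), (0,2)
Partition: S = [0], T = [1, 2, 3, 4, 5, 6, 7, 8, 9, 10, 11, 12, 13, 14]

Max-flow min-cut theorem verified: both equal 34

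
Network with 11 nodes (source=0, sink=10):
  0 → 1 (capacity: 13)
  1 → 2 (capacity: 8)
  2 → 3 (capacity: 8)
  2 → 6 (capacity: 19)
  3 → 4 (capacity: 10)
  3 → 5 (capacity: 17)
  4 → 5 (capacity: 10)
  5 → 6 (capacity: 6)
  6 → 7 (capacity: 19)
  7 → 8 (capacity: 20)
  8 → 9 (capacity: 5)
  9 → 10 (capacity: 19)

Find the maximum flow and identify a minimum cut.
Max flow = 5, Min cut edges: (8,9)

Maximum flow: 5
Minimum cut: (8,9)
Partition: S = [0, 1, 2, 3, 4, 5, 6, 7, 8], T = [9, 10]

Max-flow min-cut theorem verified: both equal 5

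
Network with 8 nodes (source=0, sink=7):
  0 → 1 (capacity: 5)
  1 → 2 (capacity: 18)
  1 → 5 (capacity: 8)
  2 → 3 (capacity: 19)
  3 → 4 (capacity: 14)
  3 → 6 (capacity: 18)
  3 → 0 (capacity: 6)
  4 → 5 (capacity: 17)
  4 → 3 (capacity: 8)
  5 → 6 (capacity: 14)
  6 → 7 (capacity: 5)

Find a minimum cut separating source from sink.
Min cut value = 5, edges: (6,7)

Min cut value: 5
Partition: S = [0, 1, 2, 3, 4, 5, 6], T = [7]
Cut edges: (6,7)

By max-flow min-cut theorem, max flow = min cut = 5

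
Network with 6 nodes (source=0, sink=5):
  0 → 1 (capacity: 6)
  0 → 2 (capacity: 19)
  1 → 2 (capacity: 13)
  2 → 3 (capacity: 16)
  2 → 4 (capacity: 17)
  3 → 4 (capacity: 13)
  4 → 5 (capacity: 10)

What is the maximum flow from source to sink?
Maximum flow = 10

Max flow: 10

Flow assignment:
  0 → 1: 6/6
  0 → 2: 4/19
  1 → 2: 6/13
  2 → 4: 10/17
  4 → 5: 10/10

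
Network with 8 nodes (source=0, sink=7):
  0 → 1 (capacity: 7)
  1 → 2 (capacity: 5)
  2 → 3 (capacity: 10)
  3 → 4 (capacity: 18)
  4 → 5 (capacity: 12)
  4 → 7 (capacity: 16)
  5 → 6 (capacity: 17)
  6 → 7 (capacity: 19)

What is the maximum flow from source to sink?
Maximum flow = 5

Max flow: 5

Flow assignment:
  0 → 1: 5/7
  1 → 2: 5/5
  2 → 3: 5/10
  3 → 4: 5/18
  4 → 7: 5/16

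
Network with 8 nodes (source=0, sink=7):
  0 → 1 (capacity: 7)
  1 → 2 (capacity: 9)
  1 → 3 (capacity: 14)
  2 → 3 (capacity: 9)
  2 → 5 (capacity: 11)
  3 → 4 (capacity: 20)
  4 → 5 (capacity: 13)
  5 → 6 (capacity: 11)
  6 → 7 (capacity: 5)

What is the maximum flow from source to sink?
Maximum flow = 5

Max flow: 5

Flow assignment:
  0 → 1: 5/7
  1 → 2: 5/9
  2 → 5: 5/11
  5 → 6: 5/11
  6 → 7: 5/5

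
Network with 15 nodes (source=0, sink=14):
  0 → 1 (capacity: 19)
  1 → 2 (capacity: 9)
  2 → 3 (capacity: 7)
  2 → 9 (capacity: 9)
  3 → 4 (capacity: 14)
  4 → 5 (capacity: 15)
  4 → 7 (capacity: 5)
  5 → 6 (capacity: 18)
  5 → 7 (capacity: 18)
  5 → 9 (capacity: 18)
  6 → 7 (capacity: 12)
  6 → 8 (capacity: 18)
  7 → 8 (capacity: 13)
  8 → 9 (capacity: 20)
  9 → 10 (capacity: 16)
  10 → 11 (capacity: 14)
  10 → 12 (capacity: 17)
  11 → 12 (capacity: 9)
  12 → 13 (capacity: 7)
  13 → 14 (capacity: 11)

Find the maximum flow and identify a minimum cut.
Max flow = 7, Min cut edges: (12,13)

Maximum flow: 7
Minimum cut: (12,13)
Partition: S = [0, 1, 2, 3, 4, 5, 6, 7, 8, 9, 10, 11, 12], T = [13, 14]

Max-flow min-cut theorem verified: both equal 7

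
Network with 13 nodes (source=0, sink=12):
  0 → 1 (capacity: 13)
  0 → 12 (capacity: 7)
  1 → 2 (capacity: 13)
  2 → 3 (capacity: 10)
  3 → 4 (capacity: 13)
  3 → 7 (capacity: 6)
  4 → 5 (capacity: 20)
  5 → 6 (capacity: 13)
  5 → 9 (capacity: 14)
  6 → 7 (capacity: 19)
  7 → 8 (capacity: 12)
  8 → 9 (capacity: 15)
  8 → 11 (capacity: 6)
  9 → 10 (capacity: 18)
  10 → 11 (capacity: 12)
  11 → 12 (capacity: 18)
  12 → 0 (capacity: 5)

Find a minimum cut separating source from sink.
Min cut value = 17, edges: (0,12), (2,3)

Min cut value: 17
Partition: S = [0, 1, 2], T = [3, 4, 5, 6, 7, 8, 9, 10, 11, 12]
Cut edges: (0,12), (2,3)

By max-flow min-cut theorem, max flow = min cut = 17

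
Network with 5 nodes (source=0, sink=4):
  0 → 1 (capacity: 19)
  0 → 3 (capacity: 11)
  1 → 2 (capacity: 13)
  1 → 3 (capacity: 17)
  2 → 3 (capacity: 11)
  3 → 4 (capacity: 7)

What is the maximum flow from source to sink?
Maximum flow = 7

Max flow: 7

Flow assignment:
  0 → 1: 7/19
  1 → 2: 2/13
  1 → 3: 5/17
  2 → 3: 2/11
  3 → 4: 7/7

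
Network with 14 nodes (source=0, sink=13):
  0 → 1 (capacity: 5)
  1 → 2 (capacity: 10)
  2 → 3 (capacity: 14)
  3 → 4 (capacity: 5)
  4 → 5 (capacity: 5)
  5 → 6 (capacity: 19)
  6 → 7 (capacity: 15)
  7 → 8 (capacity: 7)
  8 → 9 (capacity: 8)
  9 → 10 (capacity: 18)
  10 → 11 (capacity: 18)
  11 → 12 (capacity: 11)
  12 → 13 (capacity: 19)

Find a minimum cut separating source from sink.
Min cut value = 5, edges: (4,5)

Min cut value: 5
Partition: S = [0, 1, 2, 3, 4], T = [5, 6, 7, 8, 9, 10, 11, 12, 13]
Cut edges: (4,5)

By max-flow min-cut theorem, max flow = min cut = 5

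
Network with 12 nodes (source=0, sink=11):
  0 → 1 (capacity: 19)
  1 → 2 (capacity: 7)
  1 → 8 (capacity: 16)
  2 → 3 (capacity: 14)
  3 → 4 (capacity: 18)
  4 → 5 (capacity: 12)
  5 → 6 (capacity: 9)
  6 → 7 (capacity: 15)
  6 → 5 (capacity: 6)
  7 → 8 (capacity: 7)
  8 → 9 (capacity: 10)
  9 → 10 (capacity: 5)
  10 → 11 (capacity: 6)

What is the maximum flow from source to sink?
Maximum flow = 5

Max flow: 5

Flow assignment:
  0 → 1: 5/19
  1 → 2: 3/7
  1 → 8: 2/16
  2 → 3: 3/14
  3 → 4: 3/18
  4 → 5: 3/12
  5 → 6: 3/9
  6 → 7: 3/15
  7 → 8: 3/7
  8 → 9: 5/10
  9 → 10: 5/5
  10 → 11: 5/6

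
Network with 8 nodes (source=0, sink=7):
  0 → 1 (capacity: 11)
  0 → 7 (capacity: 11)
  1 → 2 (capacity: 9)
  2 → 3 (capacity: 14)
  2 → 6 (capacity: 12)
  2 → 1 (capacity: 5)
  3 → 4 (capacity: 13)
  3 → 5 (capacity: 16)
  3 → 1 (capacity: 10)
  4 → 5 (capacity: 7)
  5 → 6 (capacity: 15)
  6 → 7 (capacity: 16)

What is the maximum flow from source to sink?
Maximum flow = 20

Max flow: 20

Flow assignment:
  0 → 1: 9/11
  0 → 7: 11/11
  1 → 2: 9/9
  2 → 6: 9/12
  6 → 7: 9/16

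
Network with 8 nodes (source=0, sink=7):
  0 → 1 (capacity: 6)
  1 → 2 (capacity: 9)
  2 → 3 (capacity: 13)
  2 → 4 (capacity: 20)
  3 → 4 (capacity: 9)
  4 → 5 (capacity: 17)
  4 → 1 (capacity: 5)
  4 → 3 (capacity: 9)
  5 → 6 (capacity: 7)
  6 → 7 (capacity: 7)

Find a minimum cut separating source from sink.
Min cut value = 6, edges: (0,1)

Min cut value: 6
Partition: S = [0], T = [1, 2, 3, 4, 5, 6, 7]
Cut edges: (0,1)

By max-flow min-cut theorem, max flow = min cut = 6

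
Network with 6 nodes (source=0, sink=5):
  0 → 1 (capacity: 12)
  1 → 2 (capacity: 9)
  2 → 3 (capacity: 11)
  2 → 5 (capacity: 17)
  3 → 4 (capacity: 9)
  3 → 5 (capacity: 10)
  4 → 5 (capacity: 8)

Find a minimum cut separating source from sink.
Min cut value = 9, edges: (1,2)

Min cut value: 9
Partition: S = [0, 1], T = [2, 3, 4, 5]
Cut edges: (1,2)

By max-flow min-cut theorem, max flow = min cut = 9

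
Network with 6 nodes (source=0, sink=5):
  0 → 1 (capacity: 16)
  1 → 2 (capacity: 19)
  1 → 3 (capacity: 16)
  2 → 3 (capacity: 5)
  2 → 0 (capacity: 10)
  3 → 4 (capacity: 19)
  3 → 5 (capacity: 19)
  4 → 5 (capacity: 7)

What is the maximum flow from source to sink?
Maximum flow = 16

Max flow: 16

Flow assignment:
  0 → 1: 16/16
  1 → 3: 16/16
  3 → 5: 16/19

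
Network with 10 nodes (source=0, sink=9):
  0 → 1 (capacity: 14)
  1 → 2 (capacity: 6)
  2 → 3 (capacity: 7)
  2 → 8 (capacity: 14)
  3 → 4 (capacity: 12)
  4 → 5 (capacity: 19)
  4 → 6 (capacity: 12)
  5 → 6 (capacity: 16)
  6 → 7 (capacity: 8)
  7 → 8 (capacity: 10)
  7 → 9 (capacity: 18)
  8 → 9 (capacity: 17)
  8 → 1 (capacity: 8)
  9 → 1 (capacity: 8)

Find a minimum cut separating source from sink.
Min cut value = 6, edges: (1,2)

Min cut value: 6
Partition: S = [0, 1], T = [2, 3, 4, 5, 6, 7, 8, 9]
Cut edges: (1,2)

By max-flow min-cut theorem, max flow = min cut = 6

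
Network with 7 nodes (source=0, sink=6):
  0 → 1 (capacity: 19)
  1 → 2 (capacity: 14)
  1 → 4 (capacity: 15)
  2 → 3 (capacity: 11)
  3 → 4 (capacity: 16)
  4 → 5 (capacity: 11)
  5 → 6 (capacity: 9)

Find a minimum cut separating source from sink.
Min cut value = 9, edges: (5,6)

Min cut value: 9
Partition: S = [0, 1, 2, 3, 4, 5], T = [6]
Cut edges: (5,6)

By max-flow min-cut theorem, max flow = min cut = 9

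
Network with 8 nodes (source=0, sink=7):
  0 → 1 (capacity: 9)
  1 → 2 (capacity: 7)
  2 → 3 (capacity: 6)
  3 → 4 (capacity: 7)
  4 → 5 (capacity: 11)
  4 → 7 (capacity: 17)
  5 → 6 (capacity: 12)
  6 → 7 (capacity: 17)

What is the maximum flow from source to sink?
Maximum flow = 6

Max flow: 6

Flow assignment:
  0 → 1: 6/9
  1 → 2: 6/7
  2 → 3: 6/6
  3 → 4: 6/7
  4 → 7: 6/17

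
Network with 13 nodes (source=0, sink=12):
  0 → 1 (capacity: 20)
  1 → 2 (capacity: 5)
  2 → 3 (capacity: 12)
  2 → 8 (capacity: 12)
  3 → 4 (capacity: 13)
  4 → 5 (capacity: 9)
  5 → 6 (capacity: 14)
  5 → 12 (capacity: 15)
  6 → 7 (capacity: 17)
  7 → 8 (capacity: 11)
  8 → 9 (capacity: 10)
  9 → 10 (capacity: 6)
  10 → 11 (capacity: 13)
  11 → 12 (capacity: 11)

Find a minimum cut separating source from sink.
Min cut value = 5, edges: (1,2)

Min cut value: 5
Partition: S = [0, 1], T = [2, 3, 4, 5, 6, 7, 8, 9, 10, 11, 12]
Cut edges: (1,2)

By max-flow min-cut theorem, max flow = min cut = 5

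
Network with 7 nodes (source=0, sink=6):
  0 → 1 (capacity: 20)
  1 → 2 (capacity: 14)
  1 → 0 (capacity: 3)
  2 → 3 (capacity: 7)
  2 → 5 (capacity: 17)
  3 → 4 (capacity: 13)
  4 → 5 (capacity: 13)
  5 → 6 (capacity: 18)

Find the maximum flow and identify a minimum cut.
Max flow = 14, Min cut edges: (1,2)

Maximum flow: 14
Minimum cut: (1,2)
Partition: S = [0, 1], T = [2, 3, 4, 5, 6]

Max-flow min-cut theorem verified: both equal 14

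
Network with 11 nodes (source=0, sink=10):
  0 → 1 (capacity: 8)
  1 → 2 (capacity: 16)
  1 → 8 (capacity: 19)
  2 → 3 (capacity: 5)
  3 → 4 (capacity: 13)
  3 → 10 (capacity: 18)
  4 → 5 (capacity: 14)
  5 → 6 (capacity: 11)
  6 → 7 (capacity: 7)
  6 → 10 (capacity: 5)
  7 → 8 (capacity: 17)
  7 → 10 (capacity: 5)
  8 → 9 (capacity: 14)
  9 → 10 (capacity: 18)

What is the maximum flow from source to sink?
Maximum flow = 8

Max flow: 8

Flow assignment:
  0 → 1: 8/8
  1 → 2: 5/16
  1 → 8: 3/19
  2 → 3: 5/5
  3 → 10: 5/18
  8 → 9: 3/14
  9 → 10: 3/18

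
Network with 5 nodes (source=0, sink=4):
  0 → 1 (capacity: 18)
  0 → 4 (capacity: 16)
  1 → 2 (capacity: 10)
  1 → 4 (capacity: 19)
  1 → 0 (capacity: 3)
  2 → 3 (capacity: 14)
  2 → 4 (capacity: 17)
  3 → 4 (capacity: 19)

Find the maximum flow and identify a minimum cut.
Max flow = 34, Min cut edges: (0,1), (0,4)

Maximum flow: 34
Minimum cut: (0,1), (0,4)
Partition: S = [0], T = [1, 2, 3, 4]

Max-flow min-cut theorem verified: both equal 34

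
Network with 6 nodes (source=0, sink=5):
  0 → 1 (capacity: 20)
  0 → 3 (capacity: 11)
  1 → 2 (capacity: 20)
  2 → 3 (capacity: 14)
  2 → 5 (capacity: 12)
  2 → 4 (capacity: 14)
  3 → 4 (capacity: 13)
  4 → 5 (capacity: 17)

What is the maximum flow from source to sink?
Maximum flow = 29

Max flow: 29

Flow assignment:
  0 → 1: 18/20
  0 → 3: 11/11
  1 → 2: 18/20
  2 → 5: 12/12
  2 → 4: 6/14
  3 → 4: 11/13
  4 → 5: 17/17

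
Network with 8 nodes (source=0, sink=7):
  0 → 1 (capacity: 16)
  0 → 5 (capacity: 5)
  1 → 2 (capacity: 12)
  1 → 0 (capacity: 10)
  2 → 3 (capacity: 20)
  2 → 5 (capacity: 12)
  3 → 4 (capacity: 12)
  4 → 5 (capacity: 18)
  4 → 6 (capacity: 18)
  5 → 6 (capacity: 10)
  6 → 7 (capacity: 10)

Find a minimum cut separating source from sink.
Min cut value = 10, edges: (6,7)

Min cut value: 10
Partition: S = [0, 1, 2, 3, 4, 5, 6], T = [7]
Cut edges: (6,7)

By max-flow min-cut theorem, max flow = min cut = 10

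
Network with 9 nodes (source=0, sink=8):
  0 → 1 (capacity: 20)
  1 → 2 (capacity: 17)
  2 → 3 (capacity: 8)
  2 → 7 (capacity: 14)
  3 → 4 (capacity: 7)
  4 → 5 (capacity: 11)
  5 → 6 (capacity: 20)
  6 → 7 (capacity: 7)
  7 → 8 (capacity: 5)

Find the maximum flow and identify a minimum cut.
Max flow = 5, Min cut edges: (7,8)

Maximum flow: 5
Minimum cut: (7,8)
Partition: S = [0, 1, 2, 3, 4, 5, 6, 7], T = [8]

Max-flow min-cut theorem verified: both equal 5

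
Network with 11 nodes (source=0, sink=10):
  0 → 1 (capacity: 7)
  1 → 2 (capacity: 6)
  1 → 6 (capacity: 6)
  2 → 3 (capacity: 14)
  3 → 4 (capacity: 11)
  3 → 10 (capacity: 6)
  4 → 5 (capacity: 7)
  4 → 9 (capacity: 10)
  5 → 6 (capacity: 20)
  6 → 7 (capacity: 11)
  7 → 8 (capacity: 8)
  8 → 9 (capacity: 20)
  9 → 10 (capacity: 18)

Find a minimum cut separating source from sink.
Min cut value = 7, edges: (0,1)

Min cut value: 7
Partition: S = [0], T = [1, 2, 3, 4, 5, 6, 7, 8, 9, 10]
Cut edges: (0,1)

By max-flow min-cut theorem, max flow = min cut = 7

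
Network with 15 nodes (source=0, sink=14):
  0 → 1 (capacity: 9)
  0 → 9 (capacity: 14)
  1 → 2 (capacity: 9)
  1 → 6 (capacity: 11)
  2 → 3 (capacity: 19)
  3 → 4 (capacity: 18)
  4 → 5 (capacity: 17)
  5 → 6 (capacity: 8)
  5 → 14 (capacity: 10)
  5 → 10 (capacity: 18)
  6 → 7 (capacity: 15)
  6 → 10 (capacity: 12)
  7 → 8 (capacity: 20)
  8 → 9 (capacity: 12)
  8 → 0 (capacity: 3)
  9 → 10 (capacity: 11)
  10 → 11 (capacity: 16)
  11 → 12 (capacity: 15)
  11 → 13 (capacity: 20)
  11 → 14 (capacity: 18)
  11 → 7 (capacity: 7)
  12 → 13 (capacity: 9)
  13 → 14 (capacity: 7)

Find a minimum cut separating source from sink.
Min cut value = 20, edges: (0,1), (9,10)

Min cut value: 20
Partition: S = [0, 7, 8, 9], T = [1, 2, 3, 4, 5, 6, 10, 11, 12, 13, 14]
Cut edges: (0,1), (9,10)

By max-flow min-cut theorem, max flow = min cut = 20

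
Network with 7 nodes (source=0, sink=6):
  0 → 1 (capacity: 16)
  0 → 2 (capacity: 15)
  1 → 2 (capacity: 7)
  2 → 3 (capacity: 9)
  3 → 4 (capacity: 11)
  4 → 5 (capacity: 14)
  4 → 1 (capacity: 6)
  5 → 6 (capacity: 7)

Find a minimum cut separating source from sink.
Min cut value = 7, edges: (5,6)

Min cut value: 7
Partition: S = [0, 1, 2, 3, 4, 5], T = [6]
Cut edges: (5,6)

By max-flow min-cut theorem, max flow = min cut = 7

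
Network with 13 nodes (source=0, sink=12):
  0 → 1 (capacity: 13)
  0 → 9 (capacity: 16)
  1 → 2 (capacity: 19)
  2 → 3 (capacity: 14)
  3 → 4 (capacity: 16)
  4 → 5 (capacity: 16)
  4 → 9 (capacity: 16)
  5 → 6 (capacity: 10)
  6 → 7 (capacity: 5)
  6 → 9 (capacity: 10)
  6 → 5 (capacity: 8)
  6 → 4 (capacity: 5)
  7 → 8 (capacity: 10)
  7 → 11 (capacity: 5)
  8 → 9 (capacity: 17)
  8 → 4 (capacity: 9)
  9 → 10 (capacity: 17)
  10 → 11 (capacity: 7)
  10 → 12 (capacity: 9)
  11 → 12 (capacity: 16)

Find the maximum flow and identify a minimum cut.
Max flow = 21, Min cut edges: (7,11), (10,11), (10,12)

Maximum flow: 21
Minimum cut: (7,11), (10,11), (10,12)
Partition: S = [0, 1, 2, 3, 4, 5, 6, 7, 8, 9, 10], T = [11, 12]

Max-flow min-cut theorem verified: both equal 21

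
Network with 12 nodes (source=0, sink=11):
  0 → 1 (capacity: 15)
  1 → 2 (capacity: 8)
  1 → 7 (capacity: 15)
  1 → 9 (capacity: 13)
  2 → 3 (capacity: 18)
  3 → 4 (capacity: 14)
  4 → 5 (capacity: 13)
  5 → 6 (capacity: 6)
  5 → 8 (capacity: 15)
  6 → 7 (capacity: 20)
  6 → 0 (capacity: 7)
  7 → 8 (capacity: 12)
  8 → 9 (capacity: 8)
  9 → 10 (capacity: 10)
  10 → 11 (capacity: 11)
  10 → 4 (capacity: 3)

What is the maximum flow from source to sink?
Maximum flow = 10

Max flow: 10

Flow assignment:
  0 → 1: 10/15
  1 → 7: 2/15
  1 → 9: 8/13
  7 → 8: 2/12
  8 → 9: 2/8
  9 → 10: 10/10
  10 → 11: 10/11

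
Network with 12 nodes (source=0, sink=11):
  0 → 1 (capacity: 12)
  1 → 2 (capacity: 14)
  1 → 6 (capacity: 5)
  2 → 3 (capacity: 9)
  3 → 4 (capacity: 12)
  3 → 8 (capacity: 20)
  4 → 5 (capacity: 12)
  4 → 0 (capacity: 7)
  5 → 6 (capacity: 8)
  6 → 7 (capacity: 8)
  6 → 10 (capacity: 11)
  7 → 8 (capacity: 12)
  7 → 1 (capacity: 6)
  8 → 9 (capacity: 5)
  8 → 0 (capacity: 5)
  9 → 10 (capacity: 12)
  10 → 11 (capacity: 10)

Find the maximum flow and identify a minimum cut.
Max flow = 10, Min cut edges: (10,11)

Maximum flow: 10
Minimum cut: (10,11)
Partition: S = [0, 1, 2, 3, 4, 5, 6, 7, 8, 9, 10], T = [11]

Max-flow min-cut theorem verified: both equal 10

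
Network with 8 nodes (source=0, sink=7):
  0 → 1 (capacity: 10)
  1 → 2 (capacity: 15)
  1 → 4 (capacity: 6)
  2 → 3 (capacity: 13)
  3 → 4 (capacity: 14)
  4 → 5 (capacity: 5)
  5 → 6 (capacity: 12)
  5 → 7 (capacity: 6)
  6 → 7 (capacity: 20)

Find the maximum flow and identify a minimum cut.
Max flow = 5, Min cut edges: (4,5)

Maximum flow: 5
Minimum cut: (4,5)
Partition: S = [0, 1, 2, 3, 4], T = [5, 6, 7]

Max-flow min-cut theorem verified: both equal 5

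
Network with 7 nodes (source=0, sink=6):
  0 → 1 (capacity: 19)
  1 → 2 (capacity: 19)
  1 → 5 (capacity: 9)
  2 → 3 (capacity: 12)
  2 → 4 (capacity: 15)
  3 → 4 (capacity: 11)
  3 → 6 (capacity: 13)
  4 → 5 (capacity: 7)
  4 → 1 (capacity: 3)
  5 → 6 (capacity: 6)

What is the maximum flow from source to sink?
Maximum flow = 18

Max flow: 18

Flow assignment:
  0 → 1: 18/19
  1 → 2: 12/19
  1 → 5: 6/9
  2 → 3: 12/12
  3 → 6: 12/13
  5 → 6: 6/6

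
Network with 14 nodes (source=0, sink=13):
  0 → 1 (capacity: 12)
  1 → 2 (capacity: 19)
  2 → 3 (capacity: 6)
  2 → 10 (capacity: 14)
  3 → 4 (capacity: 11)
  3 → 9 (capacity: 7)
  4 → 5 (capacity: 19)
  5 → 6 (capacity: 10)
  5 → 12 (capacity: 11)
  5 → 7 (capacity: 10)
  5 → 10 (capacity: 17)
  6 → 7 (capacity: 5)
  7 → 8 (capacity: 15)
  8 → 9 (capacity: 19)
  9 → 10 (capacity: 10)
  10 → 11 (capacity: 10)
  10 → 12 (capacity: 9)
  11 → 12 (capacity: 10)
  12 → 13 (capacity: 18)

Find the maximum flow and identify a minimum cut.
Max flow = 12, Min cut edges: (0,1)

Maximum flow: 12
Minimum cut: (0,1)
Partition: S = [0], T = [1, 2, 3, 4, 5, 6, 7, 8, 9, 10, 11, 12, 13]

Max-flow min-cut theorem verified: both equal 12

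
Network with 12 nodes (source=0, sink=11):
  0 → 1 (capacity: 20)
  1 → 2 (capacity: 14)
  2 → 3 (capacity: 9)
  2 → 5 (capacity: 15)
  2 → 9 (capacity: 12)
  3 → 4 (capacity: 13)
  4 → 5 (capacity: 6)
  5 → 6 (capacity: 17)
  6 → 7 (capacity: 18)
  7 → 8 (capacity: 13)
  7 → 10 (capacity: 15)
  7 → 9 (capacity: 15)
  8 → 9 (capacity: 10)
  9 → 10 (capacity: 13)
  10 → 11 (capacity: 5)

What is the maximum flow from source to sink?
Maximum flow = 5

Max flow: 5

Flow assignment:
  0 → 1: 5/20
  1 → 2: 5/14
  2 → 5: 2/15
  2 → 9: 3/12
  5 → 6: 2/17
  6 → 7: 2/18
  7 → 9: 2/15
  9 → 10: 5/13
  10 → 11: 5/5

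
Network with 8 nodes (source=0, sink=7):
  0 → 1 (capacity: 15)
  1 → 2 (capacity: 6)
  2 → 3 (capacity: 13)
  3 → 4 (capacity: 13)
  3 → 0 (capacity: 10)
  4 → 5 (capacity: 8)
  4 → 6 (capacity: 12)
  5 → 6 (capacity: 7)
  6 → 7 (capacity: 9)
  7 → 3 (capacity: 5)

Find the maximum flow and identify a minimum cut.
Max flow = 6, Min cut edges: (1,2)

Maximum flow: 6
Minimum cut: (1,2)
Partition: S = [0, 1], T = [2, 3, 4, 5, 6, 7]

Max-flow min-cut theorem verified: both equal 6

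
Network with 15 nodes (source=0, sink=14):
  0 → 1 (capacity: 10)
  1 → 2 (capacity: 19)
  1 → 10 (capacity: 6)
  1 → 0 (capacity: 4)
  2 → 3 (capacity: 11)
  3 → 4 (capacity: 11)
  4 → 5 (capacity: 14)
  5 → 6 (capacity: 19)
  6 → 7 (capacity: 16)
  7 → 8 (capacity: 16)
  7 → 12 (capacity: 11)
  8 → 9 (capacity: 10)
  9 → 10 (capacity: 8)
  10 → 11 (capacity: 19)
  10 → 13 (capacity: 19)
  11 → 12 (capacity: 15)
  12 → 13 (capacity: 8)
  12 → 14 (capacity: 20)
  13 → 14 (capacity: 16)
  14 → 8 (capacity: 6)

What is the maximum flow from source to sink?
Maximum flow = 10

Max flow: 10

Flow assignment:
  0 → 1: 10/10
  1 → 2: 4/19
  1 → 10: 6/6
  2 → 3: 4/11
  3 → 4: 4/11
  4 → 5: 4/14
  5 → 6: 4/19
  6 → 7: 4/16
  7 → 12: 4/11
  10 → 13: 6/19
  12 → 14: 4/20
  13 → 14: 6/16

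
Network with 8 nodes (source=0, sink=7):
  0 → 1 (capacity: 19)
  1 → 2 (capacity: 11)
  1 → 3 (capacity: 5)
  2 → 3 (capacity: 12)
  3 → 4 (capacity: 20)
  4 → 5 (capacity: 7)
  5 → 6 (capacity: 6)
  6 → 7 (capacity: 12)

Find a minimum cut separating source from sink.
Min cut value = 6, edges: (5,6)

Min cut value: 6
Partition: S = [0, 1, 2, 3, 4, 5], T = [6, 7]
Cut edges: (5,6)

By max-flow min-cut theorem, max flow = min cut = 6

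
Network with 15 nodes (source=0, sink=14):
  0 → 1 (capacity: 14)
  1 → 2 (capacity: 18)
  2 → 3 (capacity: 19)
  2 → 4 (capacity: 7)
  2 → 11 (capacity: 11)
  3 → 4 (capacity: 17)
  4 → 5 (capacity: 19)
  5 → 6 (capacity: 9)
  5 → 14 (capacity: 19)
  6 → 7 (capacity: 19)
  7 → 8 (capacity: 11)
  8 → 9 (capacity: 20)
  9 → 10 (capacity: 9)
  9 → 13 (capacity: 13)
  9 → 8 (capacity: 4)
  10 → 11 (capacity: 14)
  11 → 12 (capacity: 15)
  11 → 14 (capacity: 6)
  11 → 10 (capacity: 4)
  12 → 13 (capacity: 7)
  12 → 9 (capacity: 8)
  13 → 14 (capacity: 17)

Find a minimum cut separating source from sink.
Min cut value = 14, edges: (0,1)

Min cut value: 14
Partition: S = [0], T = [1, 2, 3, 4, 5, 6, 7, 8, 9, 10, 11, 12, 13, 14]
Cut edges: (0,1)

By max-flow min-cut theorem, max flow = min cut = 14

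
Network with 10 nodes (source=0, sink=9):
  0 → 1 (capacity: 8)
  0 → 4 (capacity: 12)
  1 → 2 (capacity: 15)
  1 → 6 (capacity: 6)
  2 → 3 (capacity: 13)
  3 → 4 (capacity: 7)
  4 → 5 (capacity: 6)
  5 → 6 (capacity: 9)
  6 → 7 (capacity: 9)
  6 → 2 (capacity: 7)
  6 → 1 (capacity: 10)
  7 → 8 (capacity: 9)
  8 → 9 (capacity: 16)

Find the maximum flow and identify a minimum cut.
Max flow = 9, Min cut edges: (7,8)

Maximum flow: 9
Minimum cut: (7,8)
Partition: S = [0, 1, 2, 3, 4, 5, 6, 7], T = [8, 9]

Max-flow min-cut theorem verified: both equal 9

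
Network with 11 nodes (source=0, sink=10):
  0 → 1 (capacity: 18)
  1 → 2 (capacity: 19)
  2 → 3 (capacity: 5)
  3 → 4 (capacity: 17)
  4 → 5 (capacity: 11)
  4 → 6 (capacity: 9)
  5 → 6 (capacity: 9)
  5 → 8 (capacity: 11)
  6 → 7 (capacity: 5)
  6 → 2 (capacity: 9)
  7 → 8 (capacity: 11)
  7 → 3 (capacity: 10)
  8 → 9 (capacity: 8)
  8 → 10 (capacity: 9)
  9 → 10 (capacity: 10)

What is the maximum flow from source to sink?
Maximum flow = 5

Max flow: 5

Flow assignment:
  0 → 1: 5/18
  1 → 2: 5/19
  2 → 3: 5/5
  3 → 4: 5/17
  4 → 5: 5/11
  5 → 8: 5/11
  8 → 10: 5/9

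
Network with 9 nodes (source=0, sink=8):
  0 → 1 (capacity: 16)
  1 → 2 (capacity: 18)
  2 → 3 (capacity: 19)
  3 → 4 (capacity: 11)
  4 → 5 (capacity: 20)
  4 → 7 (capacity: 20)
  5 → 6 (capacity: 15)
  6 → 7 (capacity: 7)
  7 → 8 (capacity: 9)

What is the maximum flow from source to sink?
Maximum flow = 9

Max flow: 9

Flow assignment:
  0 → 1: 9/16
  1 → 2: 9/18
  2 → 3: 9/19
  3 → 4: 9/11
  4 → 7: 9/20
  7 → 8: 9/9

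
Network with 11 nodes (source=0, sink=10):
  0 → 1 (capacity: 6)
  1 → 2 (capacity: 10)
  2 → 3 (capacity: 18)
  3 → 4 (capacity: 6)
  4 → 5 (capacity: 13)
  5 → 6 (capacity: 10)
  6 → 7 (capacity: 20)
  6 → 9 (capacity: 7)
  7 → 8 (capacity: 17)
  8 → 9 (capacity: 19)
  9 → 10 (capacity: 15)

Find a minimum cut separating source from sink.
Min cut value = 6, edges: (3,4)

Min cut value: 6
Partition: S = [0, 1, 2, 3], T = [4, 5, 6, 7, 8, 9, 10]
Cut edges: (3,4)

By max-flow min-cut theorem, max flow = min cut = 6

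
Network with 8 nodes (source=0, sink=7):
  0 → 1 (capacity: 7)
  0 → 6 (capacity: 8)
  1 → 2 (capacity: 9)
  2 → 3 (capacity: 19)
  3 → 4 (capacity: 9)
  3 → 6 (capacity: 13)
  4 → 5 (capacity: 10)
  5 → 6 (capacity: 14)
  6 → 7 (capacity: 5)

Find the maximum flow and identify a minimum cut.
Max flow = 5, Min cut edges: (6,7)

Maximum flow: 5
Minimum cut: (6,7)
Partition: S = [0, 1, 2, 3, 4, 5, 6], T = [7]

Max-flow min-cut theorem verified: both equal 5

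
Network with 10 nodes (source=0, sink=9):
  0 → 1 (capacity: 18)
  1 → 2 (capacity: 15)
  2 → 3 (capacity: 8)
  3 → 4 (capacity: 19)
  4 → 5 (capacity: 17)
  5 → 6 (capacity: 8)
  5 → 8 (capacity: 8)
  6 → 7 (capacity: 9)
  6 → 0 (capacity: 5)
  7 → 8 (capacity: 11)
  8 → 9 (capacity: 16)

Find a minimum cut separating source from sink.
Min cut value = 8, edges: (2,3)

Min cut value: 8
Partition: S = [0, 1, 2], T = [3, 4, 5, 6, 7, 8, 9]
Cut edges: (2,3)

By max-flow min-cut theorem, max flow = min cut = 8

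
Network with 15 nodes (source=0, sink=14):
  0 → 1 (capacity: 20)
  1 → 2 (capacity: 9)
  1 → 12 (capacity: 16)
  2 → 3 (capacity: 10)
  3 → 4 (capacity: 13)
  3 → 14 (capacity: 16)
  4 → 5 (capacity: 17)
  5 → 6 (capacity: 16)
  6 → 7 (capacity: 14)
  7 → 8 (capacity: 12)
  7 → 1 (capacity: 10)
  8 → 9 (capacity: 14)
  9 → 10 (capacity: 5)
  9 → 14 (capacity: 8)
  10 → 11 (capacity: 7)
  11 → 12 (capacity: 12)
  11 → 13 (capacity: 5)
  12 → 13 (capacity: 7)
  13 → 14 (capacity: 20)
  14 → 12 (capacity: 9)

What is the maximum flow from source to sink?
Maximum flow = 16

Max flow: 16

Flow assignment:
  0 → 1: 16/20
  1 → 2: 9/9
  1 → 12: 7/16
  2 → 3: 9/10
  3 → 14: 9/16
  12 → 13: 7/7
  13 → 14: 7/20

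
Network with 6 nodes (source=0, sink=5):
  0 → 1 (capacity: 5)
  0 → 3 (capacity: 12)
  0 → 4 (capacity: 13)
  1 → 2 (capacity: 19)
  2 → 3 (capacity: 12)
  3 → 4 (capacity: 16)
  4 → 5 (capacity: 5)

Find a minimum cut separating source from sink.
Min cut value = 5, edges: (4,5)

Min cut value: 5
Partition: S = [0, 1, 2, 3, 4], T = [5]
Cut edges: (4,5)

By max-flow min-cut theorem, max flow = min cut = 5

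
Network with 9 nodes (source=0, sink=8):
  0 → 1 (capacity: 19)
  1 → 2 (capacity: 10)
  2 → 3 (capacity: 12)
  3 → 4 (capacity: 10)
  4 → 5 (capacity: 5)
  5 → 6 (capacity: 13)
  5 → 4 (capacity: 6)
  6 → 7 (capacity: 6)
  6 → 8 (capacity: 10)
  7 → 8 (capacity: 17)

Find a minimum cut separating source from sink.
Min cut value = 5, edges: (4,5)

Min cut value: 5
Partition: S = [0, 1, 2, 3, 4], T = [5, 6, 7, 8]
Cut edges: (4,5)

By max-flow min-cut theorem, max flow = min cut = 5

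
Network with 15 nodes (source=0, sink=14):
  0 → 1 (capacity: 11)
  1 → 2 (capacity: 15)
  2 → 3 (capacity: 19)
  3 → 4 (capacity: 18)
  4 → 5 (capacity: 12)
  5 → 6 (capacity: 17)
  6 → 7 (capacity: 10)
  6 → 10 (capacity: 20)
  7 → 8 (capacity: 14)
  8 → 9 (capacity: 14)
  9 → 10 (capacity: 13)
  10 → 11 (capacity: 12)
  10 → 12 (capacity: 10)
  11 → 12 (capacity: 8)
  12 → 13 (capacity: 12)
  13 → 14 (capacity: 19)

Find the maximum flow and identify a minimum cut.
Max flow = 11, Min cut edges: (0,1)

Maximum flow: 11
Minimum cut: (0,1)
Partition: S = [0], T = [1, 2, 3, 4, 5, 6, 7, 8, 9, 10, 11, 12, 13, 14]

Max-flow min-cut theorem verified: both equal 11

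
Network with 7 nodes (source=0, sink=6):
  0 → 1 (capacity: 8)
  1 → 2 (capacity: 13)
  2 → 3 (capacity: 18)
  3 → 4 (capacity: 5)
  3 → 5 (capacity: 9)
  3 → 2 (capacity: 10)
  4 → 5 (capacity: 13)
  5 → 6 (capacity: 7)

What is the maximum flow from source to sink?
Maximum flow = 7

Max flow: 7

Flow assignment:
  0 → 1: 7/8
  1 → 2: 7/13
  2 → 3: 7/18
  3 → 5: 7/9
  5 → 6: 7/7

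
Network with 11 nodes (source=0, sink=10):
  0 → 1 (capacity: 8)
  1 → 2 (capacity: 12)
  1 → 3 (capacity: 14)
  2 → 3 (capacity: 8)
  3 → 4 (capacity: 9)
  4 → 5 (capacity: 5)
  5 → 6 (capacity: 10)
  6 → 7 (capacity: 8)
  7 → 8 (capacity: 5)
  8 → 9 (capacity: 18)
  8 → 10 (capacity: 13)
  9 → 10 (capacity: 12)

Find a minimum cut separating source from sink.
Min cut value = 5, edges: (7,8)

Min cut value: 5
Partition: S = [0, 1, 2, 3, 4, 5, 6, 7], T = [8, 9, 10]
Cut edges: (7,8)

By max-flow min-cut theorem, max flow = min cut = 5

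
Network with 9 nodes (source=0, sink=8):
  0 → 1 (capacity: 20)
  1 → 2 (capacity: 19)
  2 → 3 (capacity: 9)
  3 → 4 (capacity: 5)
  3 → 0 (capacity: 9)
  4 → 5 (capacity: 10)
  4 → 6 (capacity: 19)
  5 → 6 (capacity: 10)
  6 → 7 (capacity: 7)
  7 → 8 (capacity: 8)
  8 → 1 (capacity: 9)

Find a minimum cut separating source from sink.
Min cut value = 5, edges: (3,4)

Min cut value: 5
Partition: S = [0, 1, 2, 3], T = [4, 5, 6, 7, 8]
Cut edges: (3,4)

By max-flow min-cut theorem, max flow = min cut = 5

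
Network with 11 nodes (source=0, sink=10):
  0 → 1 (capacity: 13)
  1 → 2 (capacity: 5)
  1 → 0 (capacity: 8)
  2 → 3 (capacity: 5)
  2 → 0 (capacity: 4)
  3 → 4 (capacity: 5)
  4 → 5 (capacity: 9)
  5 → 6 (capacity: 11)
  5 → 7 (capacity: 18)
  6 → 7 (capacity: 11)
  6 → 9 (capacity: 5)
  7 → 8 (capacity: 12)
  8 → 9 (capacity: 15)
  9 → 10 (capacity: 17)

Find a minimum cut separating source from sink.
Min cut value = 5, edges: (3,4)

Min cut value: 5
Partition: S = [0, 1, 2, 3], T = [4, 5, 6, 7, 8, 9, 10]
Cut edges: (3,4)

By max-flow min-cut theorem, max flow = min cut = 5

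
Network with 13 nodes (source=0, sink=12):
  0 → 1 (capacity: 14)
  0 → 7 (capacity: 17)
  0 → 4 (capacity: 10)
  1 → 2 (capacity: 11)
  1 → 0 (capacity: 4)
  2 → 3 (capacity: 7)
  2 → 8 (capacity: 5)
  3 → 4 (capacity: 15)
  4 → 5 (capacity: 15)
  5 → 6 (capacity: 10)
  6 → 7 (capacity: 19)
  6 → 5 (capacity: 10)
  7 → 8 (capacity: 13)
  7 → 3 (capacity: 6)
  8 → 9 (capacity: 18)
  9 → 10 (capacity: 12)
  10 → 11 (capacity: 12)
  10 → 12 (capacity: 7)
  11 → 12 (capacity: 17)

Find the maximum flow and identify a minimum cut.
Max flow = 12, Min cut edges: (9,10)

Maximum flow: 12
Minimum cut: (9,10)
Partition: S = [0, 1, 2, 3, 4, 5, 6, 7, 8, 9], T = [10, 11, 12]

Max-flow min-cut theorem verified: both equal 12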